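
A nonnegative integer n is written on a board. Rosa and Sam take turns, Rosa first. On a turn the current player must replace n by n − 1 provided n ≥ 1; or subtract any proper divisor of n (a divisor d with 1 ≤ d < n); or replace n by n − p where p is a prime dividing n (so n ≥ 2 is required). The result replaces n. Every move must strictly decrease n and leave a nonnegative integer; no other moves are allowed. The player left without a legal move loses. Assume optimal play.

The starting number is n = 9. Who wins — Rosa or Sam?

Sam wins.

Build the W/L table. Terminal = L. A non-terminal position is W if it has a move to some L; otherwise it is L.
n=0: no move → L
n=1: can move to 0, which is L ⇒ W
n=2: can move to 0, which is L ⇒ W
n=3: can move to 0, which is L ⇒ W
n=4: moves to 2(W), 3(W); every one is W ⇒ L
n=5: can move to 0, which is L ⇒ W
n=6: can move to 4, which is L ⇒ W
n=7: can move to 0, which is L ⇒ W
n=8: can move to 4, which is L ⇒ W
n=9: moves to 6(W), 8(W); every one is W ⇒ L
Every move from 9 reaches a W position, so the mover loses.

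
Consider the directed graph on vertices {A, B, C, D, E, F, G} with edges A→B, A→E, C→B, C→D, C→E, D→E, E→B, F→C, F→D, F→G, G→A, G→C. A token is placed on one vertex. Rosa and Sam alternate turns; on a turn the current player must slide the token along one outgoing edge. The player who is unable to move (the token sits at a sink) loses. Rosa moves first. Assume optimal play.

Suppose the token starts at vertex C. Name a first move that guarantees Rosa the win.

Work bottom-up. With no move the player to move loses. Otherwise the position is W if at least one move leads to an L position for the opponent, and L if every move leads to a W.
Every edge goes from a vertex to one that appears earlier in the order B, E, D, A, C, G, F, so processing vertices in that order labels each vertex after all of its successors.
B: no outgoing edge → L
E: reaches L-position B → W
D: only reaches E(W), which is W → L
A: reaches L-position B → W
C: reaches L-position D → W
G: only reaches C(W), A(W), all W → L
F: reaches L-position G → W
From C, the L positions reachable in one move are: D, B. Any move reaching one of these is winning.

Move to D.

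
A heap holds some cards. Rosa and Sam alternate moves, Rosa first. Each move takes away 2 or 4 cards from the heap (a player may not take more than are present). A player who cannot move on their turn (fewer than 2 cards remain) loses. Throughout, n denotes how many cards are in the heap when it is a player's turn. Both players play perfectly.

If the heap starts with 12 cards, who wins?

Use the standard recursion: the mover loses at a terminal position; elsewhere, the mover wins exactly when some move hands the opponent an L position.
n=0: no move → L
n=1: no move → L
n=2: reaches L-position 0 → W
n=3: reaches L-position 1 → W
n=4: reaches L-position 0 → W
n=5: reaches L-position 1 → W
n=6: only reaches 4(W), 2(W), all W → L
n=7: only reaches 5(W), 3(W), all W → L
n=8: reaches L-position 6 → W
n=9: reaches L-position 7 → W
n=10: reaches L-position 6 → W
n=11: reaches L-position 7 → W
n=12: only reaches 10(W), 8(W), all W → L
The starting position 12 is L: whatever Rosa does, the opponent receives a W position.

Sam wins.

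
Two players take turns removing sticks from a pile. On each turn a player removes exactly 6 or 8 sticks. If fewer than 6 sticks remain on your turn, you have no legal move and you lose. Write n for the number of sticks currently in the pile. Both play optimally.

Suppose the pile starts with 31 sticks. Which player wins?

Work bottom-up. With no move the player to move loses. Otherwise the position is W if at least one move leads to an L position for the opponent, and L if every move leads to a W.
n=0: no move → L
n=1: no move → L
n=2: no move → L
n=3: no move → L
n=4: no move → L
n=5: no move → L
n=6: W (go to 0, an L position)
n=7: W (go to 1, an L position)
n=8: W (go to 2, an L position)
n=9: W (go to 3, an L position)
n=10: W (go to 4, an L position)
n=11: W (go to 5, an L position)
n=12: W (go to 4, an L position)
n=13: W (go to 5, an L position)
n=14: L (options 8(W), 6(W) are all W)
n=15: L (options 9(W), 7(W) are all W)
n=16: L (options 10(W), 8(W) are all W)
n=17: L (options 11(W), 9(W) are all W)
n=18: L (options 12(W), 10(W) are all W)
n=19: L (options 13(W), 11(W) are all W)
n=20: W (go to 14, an L position)
n=21: W (go to 15, an L position)
n=22: W (go to 16, an L position)
n=23: W (go to 17, an L position)
n=24: W (go to 18, an L position)
n=25: W (go to 19, an L position)
n=26: W (go to 18, an L position)
n=27: W (go to 19, an L position)
n=28: L (options 22(W), 20(W) are all W)
n=29: L (options 23(W), 21(W) are all W)
n=30: L (options 24(W), 22(W) are all W)
n=31: L (options 25(W), 23(W) are all W)
The starting position 31 is L: whatever the player to move does, the opponent receives a W position.

The second player wins.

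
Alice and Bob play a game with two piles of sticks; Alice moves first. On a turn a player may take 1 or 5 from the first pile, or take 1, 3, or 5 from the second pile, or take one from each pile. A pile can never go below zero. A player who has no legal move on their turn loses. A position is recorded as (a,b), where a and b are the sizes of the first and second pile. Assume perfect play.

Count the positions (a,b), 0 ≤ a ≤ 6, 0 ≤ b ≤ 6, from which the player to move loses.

16

Positions with no move are L. A position that does have a move is losing for the player to move precisely when every available move leads to a winning position for the opponent. Fill in the labels:
Every move lowers a or b (never raises either), so fill the grid row by row in increasing a, and left to right within a row: each cell's successors are then already labelled.
      b=0  b=1  b=2  b=3  b=4  b=5  b=6
a=0:    L    W    L    W    L    W    L
a=1:    W    W    W    W    W    W    W
a=2:    L    W    L    W    L    W    L
a=3:    W    W    W    W    W    W    W
a=4:    L    W    L    W    L    W    L
a=5:    W    W    W    W    W    W    W
a=6:    L    W    L    W    L    W    L
Cells with no legal move (terminal, hence L): (0,0).
The remaining L cells, each justified by listing all of its moves:
(0,2): only reaches (0,1)(W), which is W → L
(0,4): only reaches (0,3)(W), (0,1)(W), all W → L
(0,6): only reaches (0,5)(W), (0,3)(W), (0,1)(W), all W → L
(2,0): only reaches (1,0)(W), which is W → L
(2,2): only reaches (1,2)(W), (2,1)(W), (1,1)(W), all W → L
(2,4): only reaches (1,4)(W), (2,3)(W), (2,1)(W), (1,3)(W), all W → L
(2,6): only reaches (1,6)(W), (2,5)(W), (2,3)(W), (2,1)(W), (1,5)(W), all W → L
(4,0): only reaches (3,0)(W), which is W → L
(4,2): only reaches (3,2)(W), (4,1)(W), (3,1)(W), all W → L
(4,4): only reaches (3,4)(W), (4,3)(W), (4,1)(W), (3,3)(W), all W → L
(4,6): only reaches (3,6)(W), (4,5)(W), (4,3)(W), (4,1)(W), (3,5)(W), all W → L
(6,0): only reaches (5,0)(W), (1,0)(W), all W → L
(6,2): only reaches (5,2)(W), (1,2)(W), (6,1)(W), (5,1)(W), all W → L
(6,4): only reaches (5,4)(W), (1,4)(W), (6,3)(W), (6,1)(W), (5,3)(W), all W → L
(6,6): only reaches (5,6)(W), (1,6)(W), (6,5)(W), (6,3)(W), (6,1)(W), (5,5)(W), all W → L
Every other cell has at least one move into one of the L cells above, so it is W.
L cells per row: a=0: 4, a=1: 0, a=2: 4, a=3: 0, a=4: 4, a=5: 0, a=6: 4; total 16.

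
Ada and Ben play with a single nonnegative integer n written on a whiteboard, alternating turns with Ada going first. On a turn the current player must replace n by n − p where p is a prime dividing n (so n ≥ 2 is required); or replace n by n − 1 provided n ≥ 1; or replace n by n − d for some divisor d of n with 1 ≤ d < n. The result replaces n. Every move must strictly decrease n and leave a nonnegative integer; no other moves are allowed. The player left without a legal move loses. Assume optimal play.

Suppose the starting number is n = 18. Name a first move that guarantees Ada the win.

Move to 9.

Positions with no move are L. A position that does have a move is losing for the player to move precisely when every available move leads to a winning position for the opponent. Fill in the labels:
n=0: no move → L
n=1: →0(L), so W
n=2: →0(L), so W
n=3: →0(L), so W
n=4: →2(W), 3(W) — all W, so L
n=5: →0(L), so W
n=6: →4(L), so W
n=7: →0(L), so W
n=8: →4(L), so W
n=9: →6(W), 8(W) — all W, so L
n=10: →9(L), so W
n=11: →0(L), so W
n=12: →9(L), so W
n=13: →0(L), so W
n=14: →7(W), 12(W), 13(W) — all W, so L
n=15: →14(L), so W
n=16: →14(L), so W
n=17: →0(L), so W
n=18: →9(L), so W
From 18, the L positions reachable in one move are: 9.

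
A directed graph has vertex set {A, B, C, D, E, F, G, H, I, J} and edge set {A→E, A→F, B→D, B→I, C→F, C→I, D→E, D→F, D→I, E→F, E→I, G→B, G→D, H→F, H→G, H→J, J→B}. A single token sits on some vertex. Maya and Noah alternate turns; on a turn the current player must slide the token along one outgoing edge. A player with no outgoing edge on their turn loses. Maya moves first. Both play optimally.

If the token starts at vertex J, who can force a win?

Noah wins.

Build the W/L table. Terminal = L. A non-terminal position is W if it has a move to some L; otherwise it is L.
Every edge goes from a vertex to one that appears earlier in the order F, I, E, D, B, G, A, J, C, H, so processing vertices in that order labels each vertex after all of its successors.
F: no outgoing edge → L
I: no outgoing edge → L
E: can move to I, which is L ⇒ W
D: can move to I, which is L ⇒ W
B: can move to I, which is L ⇒ W
G: moves to B(W), D(W); every one is W ⇒ L
A: can move to F, which is L ⇒ W
J: the only move is to B(W), a W ⇒ L
C: can move to I, which is L ⇒ W
H: can move to J, which is L ⇒ W
The starting position J is L: whatever Maya does, the opponent receives a W position.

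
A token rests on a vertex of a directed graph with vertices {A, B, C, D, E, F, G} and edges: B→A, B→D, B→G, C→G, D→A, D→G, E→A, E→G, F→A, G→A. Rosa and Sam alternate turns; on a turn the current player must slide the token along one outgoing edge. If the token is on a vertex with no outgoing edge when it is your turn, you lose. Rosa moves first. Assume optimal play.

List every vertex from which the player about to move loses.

Use the standard recursion: the mover loses at a terminal position; elsewhere, the mover wins exactly when some move hands the opponent an L position.
Every edge goes from a vertex to one that appears earlier in the order A, G, D, B, E, F, C, so processing vertices in that order labels each vertex after all of its successors.
A: no outgoing edge → L
G: →A(L), so W
D: →A(L), so W
B: →A(L), so W
E: →A(L), so W
F: →A(L), so W
C: →G(W) only, which is W, so L
The losing starting vertices are exactly the entries labelled L in this table (2 of them).

A, C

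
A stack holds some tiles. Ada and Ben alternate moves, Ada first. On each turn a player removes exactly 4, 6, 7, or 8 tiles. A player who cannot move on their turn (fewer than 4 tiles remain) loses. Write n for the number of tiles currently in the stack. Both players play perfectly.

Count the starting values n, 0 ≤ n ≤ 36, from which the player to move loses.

13

Classify positions by backward induction: terminal positions (no move available) are L. From any other position, the mover wins iff some move reaches an L.
n=0: no move → L
n=1: no move → L
n=2: no move → L
n=3: no move → L
n=4: can move to 0, which is L ⇒ W
n=5: can move to 1, which is L ⇒ W
n=6: can move to 2, which is L ⇒ W
n=7: can move to 3, which is L ⇒ W
n=8: can move to 2, which is L ⇒ W
n=9: can move to 3, which is L ⇒ W
n=10: can move to 3, which is L ⇒ W
n=11: can move to 3, which is L ⇒ W
n=12: moves to 8(W), 6(W), 5(W), 4(W); every one is W ⇒ L
n=13: moves to 9(W), 7(W), 6(W), 5(W); every one is W ⇒ L
n=14: moves to 10(W), 8(W), 7(W), 6(W); every one is W ⇒ L
n=15: moves to 11(W), 9(W), 8(W), 7(W); every one is W ⇒ L
n=16: can move to 12, which is L ⇒ W
n=17: can move to 13, which is L ⇒ W
n=18: can move to 14, which is L ⇒ W
n=19: can move to 15, which is L ⇒ W
n=20: can move to 14, which is L ⇒ W
n=21: can move to 15, which is L ⇒ W
n=22: can move to 15, which is L ⇒ W
n=23: can move to 15, which is L ⇒ W
n=24: moves to 20(W), 18(W), 17(W), 16(W); every one is W ⇒ L
n=25: moves to 21(W), 19(W), 18(W), 17(W); every one is W ⇒ L
n=26: moves to 22(W), 20(W), 19(W), 18(W); every one is W ⇒ L
n=27: moves to 23(W), 21(W), 20(W), 19(W); every one is W ⇒ L
n=28: can move to 24, which is L ⇒ W
n=29: can move to 25, which is L ⇒ W
n=30: can move to 26, which is L ⇒ W
n=31: can move to 27, which is L ⇒ W
n=32: can move to 26, which is L ⇒ W
n=33: can move to 27, which is L ⇒ W
n=34: can move to 27, which is L ⇒ W
n=35: can move to 27, which is L ⇒ W
n=36: moves to 32(W), 30(W), 29(W), 28(W); every one is W ⇒ L
L entries with 0 ≤ n ≤ 36: n = 0, 1, 2, 3, 12, 13, 14, 15, 24, 25, 26, 27, 36; that makes 13.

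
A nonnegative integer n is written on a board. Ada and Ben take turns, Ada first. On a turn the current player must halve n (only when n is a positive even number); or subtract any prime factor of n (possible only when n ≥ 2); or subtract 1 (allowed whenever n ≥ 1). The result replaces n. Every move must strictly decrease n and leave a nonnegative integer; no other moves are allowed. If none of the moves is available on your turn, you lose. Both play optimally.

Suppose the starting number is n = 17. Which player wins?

Label each position W (a win for the player to move) or L (a loss). A position with no legal move is L; any other position is W exactly when some move reaches an L, and L when every move reaches a W.
n=0: no move → L
n=1: can move to 0, which is L ⇒ W
n=2: can move to 0, which is L ⇒ W
n=3: can move to 0, which is L ⇒ W
n=4: moves to 2(W), 3(W); every one is W ⇒ L
n=5: can move to 0, which is L ⇒ W
n=6: can move to 4, which is L ⇒ W
n=7: can move to 0, which is L ⇒ W
n=8: can move to 4, which is L ⇒ W
n=9: moves to 6(W), 8(W); every one is W ⇒ L
n=10: can move to 9, which is L ⇒ W
n=11: can move to 0, which is L ⇒ W
n=12: can move to 9, which is L ⇒ W
n=13: can move to 0, which is L ⇒ W
n=14: moves to 7(W), 12(W), 13(W); every one is W ⇒ L
n=15: can move to 14, which is L ⇒ W
n=16: can move to 14, which is L ⇒ W
n=17: can move to 0, which is L ⇒ W
The starting position 17 is W: Ada should move to 0, handing over an L position.

Ada wins.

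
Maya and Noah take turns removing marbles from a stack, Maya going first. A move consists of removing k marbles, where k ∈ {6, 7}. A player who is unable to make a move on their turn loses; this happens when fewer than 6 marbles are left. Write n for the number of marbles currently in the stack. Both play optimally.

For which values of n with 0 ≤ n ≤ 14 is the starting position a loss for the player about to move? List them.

Work bottom-up. With no move the player to move loses. Otherwise the position is W if at least one move leads to an L position for the opponent, and L if every move leads to a W.
n=0: no move → L
n=1: no move → L
n=2: no move → L
n=3: no move → L
n=4: no move → L
n=5: no move → L
n=6: reaches L-position 0 → W
n=7: reaches L-position 1 → W
n=8: reaches L-position 2 → W
n=9: reaches L-position 3 → W
n=10: reaches L-position 4 → W
n=11: reaches L-position 5 → W
n=12: reaches L-position 5 → W
n=13: only reaches 7(W), 6(W), all W → L
n=14: only reaches 8(W), 7(W), all W → L
Reading off the rows marked L gives the requested list; there are 8 such values of n.

0, 1, 2, 3, 4, 5, 13, 14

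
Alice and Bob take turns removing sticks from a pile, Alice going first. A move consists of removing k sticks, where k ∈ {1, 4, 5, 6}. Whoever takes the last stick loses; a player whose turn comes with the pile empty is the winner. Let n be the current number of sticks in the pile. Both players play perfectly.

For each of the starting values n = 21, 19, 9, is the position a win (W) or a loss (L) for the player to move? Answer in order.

21: L, 19: L, 9: W

Positions with no move are W. A position that does have a move is losing for the player to move precisely when every available move leads to a winning position for the opponent. Fill in the labels:
n=0: no move; the opponent has just taken the last stick and therefore loses → W
n=1: L (sole option 0(W) is W)
n=2: W (go to 1, an L position)
n=3: L (sole option 2(W) is W)
n=4: W (go to 3, an L position)
n=5: W (go to 1, an L position)
n=6: W (go to 1, an L position)
n=7: W (go to 3, an L position)
n=8: W (go to 3, an L position)
n=9: W (go to 3, an L position)
n=10: L (options 9(W), 6(W), 5(W), 4(W) are all W)
n=11: W (go to 10, an L position)
n=12: L (options 11(W), 8(W), 7(W), 6(W) are all W)
n=13: W (go to 12, an L position)
n=14: W (go to 10, an L position)
n=15: W (go to 10, an L position)
n=16: W (go to 12, an L position)
n=17: W (go to 12, an L position)
n=18: W (go to 12, an L position)
n=19: L (options 18(W), 15(W), 14(W), 13(W) are all W)
n=20: W (go to 19, an L position)
n=21: L (options 20(W), 17(W), 16(W), 15(W) are all W)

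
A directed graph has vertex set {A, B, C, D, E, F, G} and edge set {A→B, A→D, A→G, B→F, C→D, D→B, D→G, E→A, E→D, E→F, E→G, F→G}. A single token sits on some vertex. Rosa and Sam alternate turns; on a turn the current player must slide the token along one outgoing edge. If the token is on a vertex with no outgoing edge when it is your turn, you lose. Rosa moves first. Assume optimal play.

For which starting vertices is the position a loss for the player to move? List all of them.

Classify positions by backward induction: terminal positions (no move available) are L. From any other position, the mover wins iff some move reaches an L.
Every edge goes from a vertex to one that appears earlier in the order G, F, B, D, C, A, E, so processing vertices in that order labels each vertex after all of its successors.
G: no outgoing edge → L
F: W (go to G, an L position)
B: L (sole option F(W) is W)
D: W (go to B, an L position)
C: L (sole option D(W) is W)
A: W (go to B, an L position)
E: W (go to G, an L position)
The losing starting vertices are exactly the entries labelled L in this table (3 of them).

B, C, G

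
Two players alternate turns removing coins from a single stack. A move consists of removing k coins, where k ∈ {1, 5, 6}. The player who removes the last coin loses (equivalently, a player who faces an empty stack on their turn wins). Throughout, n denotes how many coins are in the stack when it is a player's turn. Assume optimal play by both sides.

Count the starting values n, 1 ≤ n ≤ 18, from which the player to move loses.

6

Label each position W (a win for the player to move) or L (a loss). A position with no legal move is W; any other position is W exactly when some move reaches an L, and L when every move reaches a W.
n=0: no move; the opponent has just taken the last coin and therefore loses → W
n=1: only reaches 0(W), which is W → L
n=2: reaches L-position 1 → W
n=3: only reaches 2(W), which is W → L
n=4: reaches L-position 3 → W
n=5: only reaches 4(W), 0(W), all W → L
n=6: reaches L-position 5 → W
n=7: reaches L-position 1 → W
n=8: reaches L-position 3 → W
n=9: reaches L-position 3 → W
n=10: reaches L-position 5 → W
n=11: reaches L-position 5 → W
n=12: only reaches 11(W), 7(W), 6(W), all W → L
n=13: reaches L-position 12 → W
n=14: only reaches 13(W), 9(W), 8(W), all W → L
n=15: reaches L-position 14 → W
n=16: only reaches 15(W), 11(W), 10(W), all W → L
n=17: reaches L-position 16 → W
n=18: reaches L-position 12 → W
L entries with 1 ≤ n ≤ 18 (the range starts at n=1): n = 1, 3, 5, 12, 14, 16; that makes 6.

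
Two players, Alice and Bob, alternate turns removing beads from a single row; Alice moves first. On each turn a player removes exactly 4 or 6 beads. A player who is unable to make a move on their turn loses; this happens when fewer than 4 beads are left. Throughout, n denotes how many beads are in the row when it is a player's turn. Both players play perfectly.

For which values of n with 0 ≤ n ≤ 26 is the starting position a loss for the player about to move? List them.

Compute win/loss labels from the base case upward. A position with no move is L. Any other position is W if it can reach an L in one move, else L.
n=0: no move → L
n=1: no move → L
n=2: no move → L
n=3: no move → L
n=4: W (go to 0, an L position)
n=5: W (go to 1, an L position)
n=6: W (go to 2, an L position)
n=7: W (go to 3, an L position)
n=8: W (go to 2, an L position)
n=9: W (go to 3, an L position)
n=10: L (options 6(W), 4(W) are all W)
n=11: L (options 7(W), 5(W) are all W)
n=12: L (options 8(W), 6(W) are all W)
n=13: L (options 9(W), 7(W) are all W)
n=14: W (go to 10, an L position)
n=15: W (go to 11, an L position)
n=16: W (go to 12, an L position)
n=17: W (go to 13, an L position)
n=18: W (go to 12, an L position)
n=19: W (go to 13, an L position)
n=20: L (options 16(W), 14(W) are all W)
n=21: L (options 17(W), 15(W) are all W)
n=22: L (options 18(W), 16(W) are all W)
n=23: L (options 19(W), 17(W) are all W)
n=24: W (go to 20, an L position)
n=25: W (go to 21, an L position)
n=26: W (go to 22, an L position)
The losing starting values of n are exactly the entries labelled L in this table (12 of them).

0, 1, 2, 3, 10, 11, 12, 13, 20, 21, 22, 23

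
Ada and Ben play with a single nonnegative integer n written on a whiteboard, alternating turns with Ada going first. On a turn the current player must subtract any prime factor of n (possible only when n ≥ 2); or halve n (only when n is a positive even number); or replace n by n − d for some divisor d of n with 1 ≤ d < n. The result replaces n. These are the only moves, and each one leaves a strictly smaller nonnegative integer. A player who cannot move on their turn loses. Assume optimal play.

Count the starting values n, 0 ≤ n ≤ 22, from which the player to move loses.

6

Build the W/L table. Terminal = L. A non-terminal position is W if it has a move to some L; otherwise it is L.
n=0: no move → L
n=1: no move → L
n=2: can move to 0, which is L ⇒ W
n=3: can move to 0, which is L ⇒ W
n=4: moves to 2(W), 3(W); every one is W ⇒ L
n=5: can move to 0, which is L ⇒ W
n=6: can move to 4, which is L ⇒ W
n=7: can move to 0, which is L ⇒ W
n=8: can move to 4, which is L ⇒ W
n=9: moves to 6(W), 8(W); every one is W ⇒ L
n=10: can move to 9, which is L ⇒ W
n=11: can move to 0, which is L ⇒ W
n=12: can move to 9, which is L ⇒ W
n=13: can move to 0, which is L ⇒ W
n=14: moves to 7(W), 12(W), 13(W); every one is W ⇒ L
n=15: can move to 14, which is L ⇒ W
n=16: can move to 14, which is L ⇒ W
n=17: can move to 0, which is L ⇒ W
n=18: can move to 9, which is L ⇒ W
n=19: can move to 0, which is L ⇒ W
n=20: moves to 10(W), 15(W), 16(W), 18(W), 19(W); every one is W ⇒ L
n=21: can move to 14, which is L ⇒ W
n=22: can move to 20, which is L ⇒ W
L entries with 0 ≤ n ≤ 22: n = 0, 1, 4, 9, 14, 20; that makes 6.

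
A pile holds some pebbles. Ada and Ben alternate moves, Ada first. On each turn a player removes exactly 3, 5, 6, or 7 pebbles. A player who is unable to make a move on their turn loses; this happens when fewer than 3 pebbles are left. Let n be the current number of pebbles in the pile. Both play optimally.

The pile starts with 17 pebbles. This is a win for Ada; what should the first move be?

Compute win/loss labels from the base case upward. A position with no move is L. Any other position is W if it can reach an L in one move, else L.
n=0: no move → L
n=1: no move → L
n=2: no move → L
n=3: reaches L-position 0 → W
n=4: reaches L-position 1 → W
n=5: reaches L-position 2 → W
n=6: reaches L-position 1 → W
n=7: reaches L-position 2 → W
n=8: reaches L-position 2 → W
n=9: reaches L-position 2 → W
n=10: only reaches 7(W), 5(W), 4(W), 3(W), all W → L
n=11: only reaches 8(W), 6(W), 5(W), 4(W), all W → L
n=12: only reaches 9(W), 7(W), 6(W), 5(W), all W → L
n=13: reaches L-position 10 → W
n=14: reaches L-position 11 → W
n=15: reaches L-position 12 → W
n=16: reaches L-position 11 → W
n=17: reaches L-position 12 → W
From 17, the L positions reachable in one move are: 12, 11, 10. Any move reaching one of these is winning.

Remove 5, leaving 12.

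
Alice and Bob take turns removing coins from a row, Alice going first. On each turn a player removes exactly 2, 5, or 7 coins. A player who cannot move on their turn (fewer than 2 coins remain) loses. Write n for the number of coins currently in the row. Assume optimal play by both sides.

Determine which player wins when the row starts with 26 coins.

Bob wins.

Classify positions by backward induction: terminal positions (no move available) are L. From any other position, the mover wins iff some move reaches an L.
n=0: no move → L
n=1: no move → L
n=2: can move to 0, which is L ⇒ W
n=3: can move to 1, which is L ⇒ W
n=4: the only move is to 2(W), a W ⇒ L
n=5: can move to 0, which is L ⇒ W
n=6: can move to 4, which is L ⇒ W
n=7: can move to 0, which is L ⇒ W
n=8: can move to 1, which is L ⇒ W
n=9: can move to 4, which is L ⇒ W
n=10: moves to 8(W), 5(W), 3(W); every one is W ⇒ L
n=11: can move to 4, which is L ⇒ W
n=12: can move to 10, which is L ⇒ W
n=13: moves to 11(W), 8(W), 6(W); every one is W ⇒ L
n=14: moves to 12(W), 9(W), 7(W); every one is W ⇒ L
n=15: can move to 13, which is L ⇒ W
n=16: can move to 14, which is L ⇒ W
n=17: can move to 10, which is L ⇒ W
n=18: can move to 13, which is L ⇒ W
n=19: can move to 14, which is L ⇒ W
n=20: can move to 13, which is L ⇒ W
n=21: can move to 14, which is L ⇒ W
n=22: moves to 20(W), 17(W), 15(W); every one is W ⇒ L
n=23: moves to 21(W), 18(W), 16(W); every one is W ⇒ L
n=24: can move to 22, which is L ⇒ W
n=25: can move to 23, which is L ⇒ W
n=26: moves to 24(W), 21(W), 19(W); every one is W ⇒ L
Every move from 26 reaches a W position, so the mover loses.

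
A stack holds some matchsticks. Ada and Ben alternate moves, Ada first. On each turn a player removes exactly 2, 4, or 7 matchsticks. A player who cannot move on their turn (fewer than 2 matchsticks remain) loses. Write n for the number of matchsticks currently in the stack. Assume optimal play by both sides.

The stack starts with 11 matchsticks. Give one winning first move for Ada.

Remove 2, leaving 9.

Positions with no move are L. A position that does have a move is losing for the player to move precisely when every available move leads to a winning position for the opponent. Fill in the labels:
n=0: no move → L
n=1: no move → L
n=2: can move to 0, which is L ⇒ W
n=3: can move to 1, which is L ⇒ W
n=4: can move to 0, which is L ⇒ W
n=5: can move to 1, which is L ⇒ W
n=6: moves to 4(W), 2(W); every one is W ⇒ L
n=7: can move to 0, which is L ⇒ W
n=8: can move to 6, which is L ⇒ W
n=9: moves to 7(W), 5(W), 2(W); every one is W ⇒ L
n=10: can move to 6, which is L ⇒ W
n=11: can move to 9, which is L ⇒ W
From 11, the L positions reachable in one move are: 9.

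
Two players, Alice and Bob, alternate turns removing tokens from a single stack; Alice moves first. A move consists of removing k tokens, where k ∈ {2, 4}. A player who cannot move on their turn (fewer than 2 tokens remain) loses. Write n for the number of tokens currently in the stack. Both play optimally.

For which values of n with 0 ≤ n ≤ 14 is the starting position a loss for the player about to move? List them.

Build the W/L table. Terminal = L. A non-terminal position is W if it has a move to some L; otherwise it is L.
n=0: no move → L
n=1: no move → L
n=2: can move to 0, which is L ⇒ W
n=3: can move to 1, which is L ⇒ W
n=4: can move to 0, which is L ⇒ W
n=5: can move to 1, which is L ⇒ W
n=6: moves to 4(W), 2(W); every one is W ⇒ L
n=7: moves to 5(W), 3(W); every one is W ⇒ L
n=8: can move to 6, which is L ⇒ W
n=9: can move to 7, which is L ⇒ W
n=10: can move to 6, which is L ⇒ W
n=11: can move to 7, which is L ⇒ W
n=12: moves to 10(W), 8(W); every one is W ⇒ L
n=13: moves to 11(W), 9(W); every one is W ⇒ L
n=14: can move to 12, which is L ⇒ W
Reading off the rows marked L gives the requested list; there are 6 such values of n.

0, 1, 6, 7, 12, 13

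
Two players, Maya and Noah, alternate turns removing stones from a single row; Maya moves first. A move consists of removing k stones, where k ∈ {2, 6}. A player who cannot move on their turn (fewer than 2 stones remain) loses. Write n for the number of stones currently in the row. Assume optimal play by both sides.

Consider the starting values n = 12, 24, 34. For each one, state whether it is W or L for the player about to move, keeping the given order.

Compute win/loss labels from the base case upward. A position with no move is L. Any other position is W if it can reach an L in one move, else L.
n=0: no move → L
n=1: no move → L
n=2: W (go to 0, an L position)
n=3: W (go to 1, an L position)
n=4: L (sole option 2(W) is W)
n=5: L (sole option 3(W) is W)
n=6: W (go to 4, an L position)
n=7: W (go to 5, an L position)
n=8: L (options 6(W), 2(W) are all W)
n=9: L (options 7(W), 3(W) are all W)
n=10: W (go to 8, an L position)
n=11: W (go to 9, an L position)
n=12: L (options 10(W), 6(W) are all W)
n=13: L (options 11(W), 7(W) are all W)
n=14: W (go to 12, an L position)
n=15: W (go to 13, an L position)
n=16: L (options 14(W), 10(W) are all W)
n=17: L (options 15(W), 11(W) are all W)
n=18: W (go to 16, an L position)
n=19: W (go to 17, an L position)
n=20: L (options 18(W), 14(W) are all W)
n=21: L (options 19(W), 15(W) are all W)
n=22: W (go to 20, an L position)
n=23: W (go to 21, an L position)
n=24: L (options 22(W), 18(W) are all W)
n=25: L (options 23(W), 19(W) are all W)
n=26: W (go to 24, an L position)
n=27: W (go to 25, an L position)
n=28: L (options 26(W), 22(W) are all W)
n=29: L (options 27(W), 23(W) are all W)
n=30: W (go to 28, an L position)
n=31: W (go to 29, an L position)
n=32: L (options 30(W), 26(W) are all W)
n=33: L (options 31(W), 27(W) are all W)
n=34: W (go to 32, an L position)

12: L, 24: L, 34: W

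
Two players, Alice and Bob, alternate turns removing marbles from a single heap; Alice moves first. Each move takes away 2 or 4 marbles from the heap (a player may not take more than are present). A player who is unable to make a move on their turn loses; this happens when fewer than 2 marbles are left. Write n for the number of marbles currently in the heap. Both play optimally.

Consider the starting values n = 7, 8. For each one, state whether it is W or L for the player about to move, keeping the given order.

7: L, 8: W

Build the W/L table. Terminal = L. A non-terminal position is W if it has a move to some L; otherwise it is L.
n=0: no move → L
n=1: no move → L
n=2: reaches L-position 0 → W
n=3: reaches L-position 1 → W
n=4: reaches L-position 0 → W
n=5: reaches L-position 1 → W
n=6: only reaches 4(W), 2(W), all W → L
n=7: only reaches 5(W), 3(W), all W → L
n=8: reaches L-position 6 → W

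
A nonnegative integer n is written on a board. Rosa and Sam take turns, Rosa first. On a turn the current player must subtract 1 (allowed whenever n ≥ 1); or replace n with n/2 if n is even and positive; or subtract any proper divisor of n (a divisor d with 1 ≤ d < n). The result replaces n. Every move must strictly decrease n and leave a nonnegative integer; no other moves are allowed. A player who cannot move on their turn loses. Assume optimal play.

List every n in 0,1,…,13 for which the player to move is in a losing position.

0, 2, 5, 7, 9, 11, 13

Use the standard recursion: the mover loses at a terminal position; elsewhere, the mover wins exactly when some move hands the opponent an L position.
n=0: no move → L
n=1: W (go to 0, an L position)
n=2: L (sole option 1(W) is W)
n=3: W (go to 2, an L position)
n=4: W (go to 2, an L position)
n=5: L (sole option 4(W) is W)
n=6: W (go to 5, an L position)
n=7: L (sole option 6(W) is W)
n=8: W (go to 7, an L position)
n=9: L (options 6(W), 8(W) are all W)
n=10: W (go to 5, an L position)
n=11: L (sole option 10(W) is W)
n=12: W (go to 9, an L position)
n=13: L (sole option 12(W) is W)
The losing starting values of n are exactly the entries labelled L in this table (7 of them).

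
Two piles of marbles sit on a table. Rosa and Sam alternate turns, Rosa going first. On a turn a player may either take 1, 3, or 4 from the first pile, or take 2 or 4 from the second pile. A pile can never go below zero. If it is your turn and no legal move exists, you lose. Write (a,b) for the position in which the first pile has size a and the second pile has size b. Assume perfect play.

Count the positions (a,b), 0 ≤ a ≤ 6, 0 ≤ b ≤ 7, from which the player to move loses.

Positions with no move are L. A position that does have a move is losing for the player to move precisely when every available move leads to a winning position for the opponent. Fill in the labels:
Every move lowers a or b (never raises either), so fill the grid row by row in increasing a, and left to right within a row: each cell's successors are then already labelled.
      b=0  b=1  b=2  b=3  b=4  b=5  b=6  b=7
a=0:    L    L    W    W    W    W    L    L
a=1:    W    W    L    L    W    W    W    W
a=2:    L    L    W    W    W    W    L    L
a=3:    W    W    L    L    W    W    W    W
a=4:    W    W    W    W    L    L    W    W
a=5:    W    W    W    W    W    W    W    W
a=6:    W    W    W    W    L    L    W    W
Cells with no legal move (terminal, hence L): (0,0), (0,1).
The remaining L cells, each justified by listing all of its moves:
(0,6): only reaches (0,4)(W), (0,2)(W), all W → L
(0,7): only reaches (0,5)(W), (0,3)(W), all W → L
(1,2): only reaches (0,2)(W), (1,0)(W), all W → L
(1,3): only reaches (0,3)(W), (1,1)(W), all W → L
(2,0): only reaches (1,0)(W), which is W → L
(2,1): only reaches (1,1)(W), which is W → L
(2,6): only reaches (1,6)(W), (2,4)(W), (2,2)(W), all W → L
(2,7): only reaches (1,7)(W), (2,5)(W), (2,3)(W), all W → L
(3,2): only reaches (2,2)(W), (0,2)(W), (3,0)(W), all W → L
(3,3): only reaches (2,3)(W), (0,3)(W), (3,1)(W), all W → L
(4,4): only reaches (3,4)(W), (1,4)(W), (0,4)(W), (4,2)(W), (4,0)(W), all W → L
(4,5): only reaches (3,5)(W), (1,5)(W), (0,5)(W), (4,3)(W), (4,1)(W), all W → L
(6,4): only reaches (5,4)(W), (3,4)(W), (2,4)(W), (6,2)(W), (6,0)(W), all W → L
(6,5): only reaches (5,5)(W), (3,5)(W), (2,5)(W), (6,3)(W), (6,1)(W), all W → L
Every other cell has at least one move into one of the L cells above, so it is W.
L cells per row: a=0: 4, a=1: 2, a=2: 4, a=3: 2, a=4: 2, a=5: 0, a=6: 2; total 16.

16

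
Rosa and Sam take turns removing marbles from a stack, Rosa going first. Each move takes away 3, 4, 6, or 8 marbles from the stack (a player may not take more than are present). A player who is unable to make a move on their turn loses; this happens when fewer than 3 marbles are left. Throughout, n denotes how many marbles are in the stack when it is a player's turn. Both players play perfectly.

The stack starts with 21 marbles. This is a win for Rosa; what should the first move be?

Remove 8, leaving 13.

Label each position W (a win for the player to move) or L (a loss). A position with no legal move is L; any other position is W exactly when some move reaches an L, and L when every move reaches a W.
n=0: no move → L
n=1: no move → L
n=2: no move → L
n=3: W (go to 0, an L position)
n=4: W (go to 1, an L position)
n=5: W (go to 2, an L position)
n=6: W (go to 2, an L position)
n=7: W (go to 1, an L position)
n=8: W (go to 2, an L position)
n=9: W (go to 1, an L position)
n=10: W (go to 2, an L position)
n=11: L (options 8(W), 7(W), 5(W), 3(W) are all W)
n=12: L (options 9(W), 8(W), 6(W), 4(W) are all W)
n=13: L (options 10(W), 9(W), 7(W), 5(W) are all W)
n=14: W (go to 11, an L position)
n=15: W (go to 12, an L position)
n=16: W (go to 13, an L position)
n=17: W (go to 13, an L position)
n=18: W (go to 12, an L position)
n=19: W (go to 13, an L position)
n=20: W (go to 12, an L position)
n=21: W (go to 13, an L position)
From 21, the L positions reachable in one move are: 13.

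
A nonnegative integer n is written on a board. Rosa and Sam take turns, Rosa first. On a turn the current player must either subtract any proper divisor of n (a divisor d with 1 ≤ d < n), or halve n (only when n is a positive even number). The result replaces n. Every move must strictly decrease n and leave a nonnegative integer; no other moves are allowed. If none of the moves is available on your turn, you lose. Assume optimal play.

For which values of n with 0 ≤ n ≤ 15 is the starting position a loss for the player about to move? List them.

Classify positions by backward induction: terminal positions (no move available) are L. From any other position, the mover wins iff some move reaches an L.
n=0: no move → L
n=1: no move → L
n=2: W (go to 1, an L position)
n=3: L (sole option 2(W) is W)
n=4: W (go to 3, an L position)
n=5: L (sole option 4(W) is W)
n=6: W (go to 3, an L position)
n=7: L (sole option 6(W) is W)
n=8: W (go to 7, an L position)
n=9: L (options 6(W), 8(W) are all W)
n=10: W (go to 5, an L position)
n=11: L (sole option 10(W) is W)
n=12: W (go to 9, an L position)
n=13: L (sole option 12(W) is W)
n=14: W (go to 7, an L position)
n=15: L (options 10(W), 12(W), 14(W) are all W)
Reading off the rows marked L gives the requested list; there are 9 such values of n.

0, 1, 3, 5, 7, 9, 11, 13, 15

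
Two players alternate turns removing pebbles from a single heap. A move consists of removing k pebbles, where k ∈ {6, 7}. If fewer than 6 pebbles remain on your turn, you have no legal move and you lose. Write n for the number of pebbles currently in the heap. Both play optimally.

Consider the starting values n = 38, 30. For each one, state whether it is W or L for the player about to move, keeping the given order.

Label each position W (a win for the player to move) or L (a loss). A position with no legal move is L; any other position is W exactly when some move reaches an L, and L when every move reaches a W.
n=0: no move → L
n=1: no move → L
n=2: no move → L
n=3: no move → L
n=4: no move → L
n=5: no move → L
n=6: reaches L-position 0 → W
n=7: reaches L-position 1 → W
n=8: reaches L-position 2 → W
n=9: reaches L-position 3 → W
n=10: reaches L-position 4 → W
n=11: reaches L-position 5 → W
n=12: reaches L-position 5 → W
n=13: only reaches 7(W), 6(W), all W → L
n=14: only reaches 8(W), 7(W), all W → L
n=15: only reaches 9(W), 8(W), all W → L
n=16: only reaches 10(W), 9(W), all W → L
n=17: only reaches 11(W), 10(W), all W → L
n=18: only reaches 12(W), 11(W), all W → L
n=19: reaches L-position 13 → W
n=20: reaches L-position 14 → W
n=21: reaches L-position 15 → W
n=22: reaches L-position 16 → W
n=23: reaches L-position 17 → W
n=24: reaches L-position 18 → W
n=25: reaches L-position 18 → W
n=26: only reaches 20(W), 19(W), all W → L
n=27: only reaches 21(W), 20(W), all W → L
n=28: only reaches 22(W), 21(W), all W → L
n=29: only reaches 23(W), 22(W), all W → L
n=30: only reaches 24(W), 23(W), all W → L
n=31: only reaches 25(W), 24(W), all W → L
n=32: reaches L-position 26 → W
n=33: reaches L-position 27 → W
n=34: reaches L-position 28 → W
n=35: reaches L-position 29 → W
n=36: reaches L-position 30 → W
n=37: reaches L-position 31 → W
n=38: reaches L-position 31 → W

38: W, 30: L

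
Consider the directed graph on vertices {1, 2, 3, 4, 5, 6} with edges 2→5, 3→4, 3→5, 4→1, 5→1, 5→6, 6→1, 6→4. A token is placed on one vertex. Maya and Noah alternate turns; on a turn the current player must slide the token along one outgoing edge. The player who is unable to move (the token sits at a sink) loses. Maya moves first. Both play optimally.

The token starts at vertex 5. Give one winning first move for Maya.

Work bottom-up. With no move the player to move loses. Otherwise the position is W if at least one move leads to an L position for the opponent, and L if every move leads to a W.
Every edge goes from a vertex to one that appears earlier in the order 1, 4, 6, 5, 3, 2, so processing vertices in that order labels each vertex after all of its successors.
1: no outgoing edge → L
4: can move to 1, which is L ⇒ W
6: can move to 1, which is L ⇒ W
5: can move to 1, which is L ⇒ W
3: moves to 5(W), 4(W); every one is W ⇒ L
2: the only move is to 5(W), a W ⇒ L
From 5, the L positions reachable in one move are: 1.

Move to 1.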